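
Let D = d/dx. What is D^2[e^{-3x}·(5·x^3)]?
15 x \left(3 x^{2} - 6 x + 2\right) e^{- 3 x}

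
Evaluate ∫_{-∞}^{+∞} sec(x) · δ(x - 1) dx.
\sec{\left(1 \right)}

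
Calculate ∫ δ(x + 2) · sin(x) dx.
- \sin{\left(2 \right)}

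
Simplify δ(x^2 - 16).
\frac{\delta(x + 4) + \delta(x - 4)}{8}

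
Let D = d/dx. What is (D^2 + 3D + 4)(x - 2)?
4 x - 5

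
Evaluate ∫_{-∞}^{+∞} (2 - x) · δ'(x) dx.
1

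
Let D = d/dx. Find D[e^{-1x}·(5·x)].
5 \left(1 - x\right) e^{- x}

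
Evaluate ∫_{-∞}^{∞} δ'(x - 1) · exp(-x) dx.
e^{-1}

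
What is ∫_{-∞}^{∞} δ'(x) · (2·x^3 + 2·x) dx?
-2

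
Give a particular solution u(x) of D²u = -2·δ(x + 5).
-|x + 5|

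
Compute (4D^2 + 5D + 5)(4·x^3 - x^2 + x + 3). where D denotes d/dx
20 x^{3} + 55 x^{2} + 91 x + 12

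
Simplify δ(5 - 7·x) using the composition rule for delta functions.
\frac{\delta(x - 5/7)}{7}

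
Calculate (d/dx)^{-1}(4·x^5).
\frac{2 x^{6}}{3}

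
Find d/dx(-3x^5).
- 15 x^{4}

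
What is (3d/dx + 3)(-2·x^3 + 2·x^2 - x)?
- 6 x^{3} - 12 x^{2} + 9 x - 3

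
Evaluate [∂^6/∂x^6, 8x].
48\frac{d^{5}}{dx^{5}}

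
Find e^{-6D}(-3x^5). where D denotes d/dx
- 3 x^{5} + 90 x^{4} - 1080 x^{3} + 6480 x^{2} - 19440 x + 23328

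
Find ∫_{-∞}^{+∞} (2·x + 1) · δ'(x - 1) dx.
-2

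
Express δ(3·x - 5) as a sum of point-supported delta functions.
\frac{\delta(x - 5/3)}{3}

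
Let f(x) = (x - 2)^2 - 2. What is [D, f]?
2 x - 4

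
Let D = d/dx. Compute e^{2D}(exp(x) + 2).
e^{x + 2} + 2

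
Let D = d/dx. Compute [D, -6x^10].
- 60 x^{9}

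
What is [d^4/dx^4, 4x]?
16\frac{d^{3}}{dx^{3}}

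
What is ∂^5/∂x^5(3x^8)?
20160 x^{3}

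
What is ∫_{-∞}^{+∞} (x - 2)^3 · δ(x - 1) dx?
-1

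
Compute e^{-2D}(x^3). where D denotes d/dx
x^{3} - 6 x^{2} + 12 x - 8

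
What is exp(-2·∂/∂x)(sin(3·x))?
\sin{\left(3 x - 6 \right)}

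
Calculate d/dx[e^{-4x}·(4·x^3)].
x^{2} \left(12 - 16 x\right) e^{- 4 x}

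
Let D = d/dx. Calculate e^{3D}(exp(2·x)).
e^{2 x + 6}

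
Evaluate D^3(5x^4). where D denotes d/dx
120 x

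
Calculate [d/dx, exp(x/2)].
\frac{e^{\frac{x}{2}}}{2}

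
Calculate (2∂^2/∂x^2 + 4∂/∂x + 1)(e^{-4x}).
17 e^{- 4 x}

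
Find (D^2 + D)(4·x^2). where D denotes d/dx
8 x + 8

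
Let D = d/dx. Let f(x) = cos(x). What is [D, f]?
- \sin{\left(x \right)}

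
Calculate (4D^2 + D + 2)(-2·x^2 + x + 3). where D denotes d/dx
- 4 x^{2} - 2 x - 9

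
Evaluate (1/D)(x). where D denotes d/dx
\frac{x^{2}}{2}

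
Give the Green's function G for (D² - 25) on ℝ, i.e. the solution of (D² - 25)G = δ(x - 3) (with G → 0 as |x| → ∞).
-\frac{e^{-5|x - 3|}}{10}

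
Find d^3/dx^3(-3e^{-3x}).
81 e^{- 3 x}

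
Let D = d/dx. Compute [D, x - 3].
1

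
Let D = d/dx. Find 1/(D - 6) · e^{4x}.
- \frac{e^{4 x}}{2}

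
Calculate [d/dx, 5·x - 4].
5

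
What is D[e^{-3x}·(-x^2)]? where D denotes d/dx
x \left(3 x - 2\right) e^{- 3 x}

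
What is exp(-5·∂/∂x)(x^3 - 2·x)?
x^{3} - 15 x^{2} + 73 x - 115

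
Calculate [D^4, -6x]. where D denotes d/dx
-24D^{3}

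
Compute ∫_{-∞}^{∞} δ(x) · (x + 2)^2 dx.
4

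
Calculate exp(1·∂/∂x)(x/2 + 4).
\frac{x}{2} + \frac{9}{2}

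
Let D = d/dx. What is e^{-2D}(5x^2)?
5 x^{2} - 20 x + 20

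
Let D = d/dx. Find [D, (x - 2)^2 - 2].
2 x - 4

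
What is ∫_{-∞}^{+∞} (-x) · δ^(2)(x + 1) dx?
0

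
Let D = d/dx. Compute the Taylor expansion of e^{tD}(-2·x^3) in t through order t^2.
2 x \left(- 3 t^{2} - 3 t x - x^{2}\right)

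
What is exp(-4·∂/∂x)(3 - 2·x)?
11 - 2 x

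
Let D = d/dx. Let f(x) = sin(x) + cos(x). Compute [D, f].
- \sin{\left(x \right)} + \cos{\left(x \right)}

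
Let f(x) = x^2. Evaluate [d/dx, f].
2 x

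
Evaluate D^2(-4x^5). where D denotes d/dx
- 80 x^{3}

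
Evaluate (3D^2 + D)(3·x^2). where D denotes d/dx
6 x + 18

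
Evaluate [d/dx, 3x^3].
9 x^{2}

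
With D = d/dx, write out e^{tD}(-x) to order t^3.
- t - x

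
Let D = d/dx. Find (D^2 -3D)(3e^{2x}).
- 6 e^{2 x}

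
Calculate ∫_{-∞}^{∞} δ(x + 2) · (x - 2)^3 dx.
-64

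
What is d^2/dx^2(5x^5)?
100 x^{3}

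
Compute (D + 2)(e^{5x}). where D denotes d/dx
7 e^{5 x}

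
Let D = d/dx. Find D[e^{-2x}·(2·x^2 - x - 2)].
\left(- 4 x^{2} + 6 x + 3\right) e^{- 2 x}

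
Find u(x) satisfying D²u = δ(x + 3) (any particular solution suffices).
\frac{|x + 3|}{2}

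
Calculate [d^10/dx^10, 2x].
20\frac{d^{9}}{dx^{9}}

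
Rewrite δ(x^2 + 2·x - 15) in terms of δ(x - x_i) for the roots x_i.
\frac{\delta(x - 3) + \delta(x + 5)}{8}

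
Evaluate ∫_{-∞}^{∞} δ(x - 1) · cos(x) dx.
\cos{\left(1 \right)}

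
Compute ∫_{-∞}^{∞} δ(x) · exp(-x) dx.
1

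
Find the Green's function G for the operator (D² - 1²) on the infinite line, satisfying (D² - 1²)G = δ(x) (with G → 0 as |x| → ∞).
-\frac{e^{-|x|}}{2}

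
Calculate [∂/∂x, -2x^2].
- 4 x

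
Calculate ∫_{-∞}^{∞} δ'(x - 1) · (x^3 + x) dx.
-4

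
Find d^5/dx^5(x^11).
55440 x^{6}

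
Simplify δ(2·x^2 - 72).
\frac{\delta(x - 6) + \delta(x + 6)}{24}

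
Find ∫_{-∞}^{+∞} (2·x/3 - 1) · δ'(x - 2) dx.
- \frac{2}{3}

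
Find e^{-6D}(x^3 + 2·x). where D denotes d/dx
x^{3} - 18 x^{2} + 110 x - 228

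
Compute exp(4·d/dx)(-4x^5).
- 4 x^{5} - 80 x^{4} - 640 x^{3} - 2560 x^{2} - 5120 x - 4096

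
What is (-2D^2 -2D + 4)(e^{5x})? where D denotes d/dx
- 56 e^{5 x}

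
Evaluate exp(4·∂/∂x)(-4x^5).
- 4 x^{5} - 80 x^{4} - 640 x^{3} - 2560 x^{2} - 5120 x - 4096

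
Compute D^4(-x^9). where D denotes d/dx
- 3024 x^{5}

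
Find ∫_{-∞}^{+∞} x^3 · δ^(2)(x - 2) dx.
12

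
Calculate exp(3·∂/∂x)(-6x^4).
- 6 x^{4} - 72 x^{3} - 324 x^{2} - 648 x - 486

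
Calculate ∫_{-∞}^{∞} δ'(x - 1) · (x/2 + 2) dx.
- \frac{1}{2}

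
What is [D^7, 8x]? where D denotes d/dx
56D^{6}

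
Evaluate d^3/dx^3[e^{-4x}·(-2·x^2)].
16 \left(8 x^{2} - 12 x + 3\right) e^{- 4 x}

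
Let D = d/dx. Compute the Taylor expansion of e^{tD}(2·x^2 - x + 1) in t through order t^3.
2 t^{2} + t \left(4 x - 1\right) + 2 x^{2} - x + 1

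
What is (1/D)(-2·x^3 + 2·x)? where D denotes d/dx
- \frac{x^{4}}{2} + x^{2}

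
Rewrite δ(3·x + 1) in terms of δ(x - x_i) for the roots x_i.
\frac{\delta(x + 1/3)}{3}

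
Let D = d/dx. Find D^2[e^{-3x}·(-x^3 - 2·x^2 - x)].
\left(- 9 x^{3} + 9 x + 2\right) e^{- 3 x}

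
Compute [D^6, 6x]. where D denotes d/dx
36D^{5}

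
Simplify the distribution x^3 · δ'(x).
0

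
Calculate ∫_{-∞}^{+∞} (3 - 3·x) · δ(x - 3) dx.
-6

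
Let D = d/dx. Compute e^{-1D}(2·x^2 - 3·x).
2 x^{2} - 7 x + 5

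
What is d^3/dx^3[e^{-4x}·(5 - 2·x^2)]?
16 \left(8 x^{2} - 12 x - 17\right) e^{- 4 x}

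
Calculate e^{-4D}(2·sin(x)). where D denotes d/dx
2 \sin{\left(x - 4 \right)}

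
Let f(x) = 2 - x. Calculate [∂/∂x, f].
-1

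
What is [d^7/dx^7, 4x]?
28\frac{d^{6}}{dx^{6}}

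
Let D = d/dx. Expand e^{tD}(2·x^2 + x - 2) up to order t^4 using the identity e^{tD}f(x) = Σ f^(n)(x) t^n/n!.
2 t^{2} + t \left(4 x + 1\right) + 2 x^{2} + x - 2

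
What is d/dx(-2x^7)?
- 14 x^{6}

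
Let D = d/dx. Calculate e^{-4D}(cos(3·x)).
\cos{\left(3 x - 12 \right)}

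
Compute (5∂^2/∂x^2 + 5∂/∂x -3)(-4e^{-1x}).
12 e^{- x}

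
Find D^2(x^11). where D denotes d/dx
110 x^{9}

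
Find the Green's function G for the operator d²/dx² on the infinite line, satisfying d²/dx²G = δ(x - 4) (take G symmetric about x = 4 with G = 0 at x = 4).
\frac{|x - 4|}{2}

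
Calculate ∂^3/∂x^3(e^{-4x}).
- 64 e^{- 4 x}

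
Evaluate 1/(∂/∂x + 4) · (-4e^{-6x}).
2 e^{- 6 x}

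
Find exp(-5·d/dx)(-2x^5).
- 2 x^{5} + 50 x^{4} - 500 x^{3} + 2500 x^{2} - 6250 x + 6250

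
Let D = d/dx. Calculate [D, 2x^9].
18 x^{8}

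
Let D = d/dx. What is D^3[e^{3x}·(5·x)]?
135 \left(x + 1\right) e^{3 x}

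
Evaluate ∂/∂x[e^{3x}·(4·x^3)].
12 x^{2} \left(x + 1\right) e^{3 x}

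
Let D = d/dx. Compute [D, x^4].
4 x^{3}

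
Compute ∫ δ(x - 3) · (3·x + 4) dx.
13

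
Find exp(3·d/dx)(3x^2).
3 x^{2} + 18 x + 27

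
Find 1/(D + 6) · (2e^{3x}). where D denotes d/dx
\frac{2 e^{3 x}}{9}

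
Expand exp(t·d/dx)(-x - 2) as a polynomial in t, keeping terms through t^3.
- t - x - 2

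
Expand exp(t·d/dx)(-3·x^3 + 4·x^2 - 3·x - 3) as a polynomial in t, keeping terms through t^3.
- 3 t^{3} - t^{2} \left(9 x - 4\right) - t \left(9 x^{2} - 8 x + 3\right) - 3 x^{3} + 4 x^{2} - 3 x - 3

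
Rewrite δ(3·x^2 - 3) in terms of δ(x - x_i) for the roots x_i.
\frac{\delta(x - 1) + \delta(x + 1)}{6}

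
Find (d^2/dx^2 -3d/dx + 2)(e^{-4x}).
30 e^{- 4 x}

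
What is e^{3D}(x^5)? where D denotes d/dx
x^{5} + 15 x^{4} + 90 x^{3} + 270 x^{2} + 405 x + 243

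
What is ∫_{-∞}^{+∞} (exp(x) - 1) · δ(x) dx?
0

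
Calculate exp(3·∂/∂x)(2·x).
2 x + 6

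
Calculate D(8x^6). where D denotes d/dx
48 x^{5}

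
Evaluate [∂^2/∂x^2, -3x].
-6\frac{d}{dx}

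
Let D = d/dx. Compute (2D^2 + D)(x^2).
2 x + 4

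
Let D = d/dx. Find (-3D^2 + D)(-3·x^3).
9 x \left(6 - x\right)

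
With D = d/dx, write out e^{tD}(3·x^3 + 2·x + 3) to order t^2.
9 t^{2} x + t \left(9 x^{2} + 2\right) + 3 x^{3} + 2 x + 3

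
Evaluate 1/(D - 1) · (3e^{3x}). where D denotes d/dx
\frac{3 e^{3 x}}{2}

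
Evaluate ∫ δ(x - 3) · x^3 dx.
27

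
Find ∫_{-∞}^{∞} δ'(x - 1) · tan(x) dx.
- \tan^{2}{\left(1 \right)} - 1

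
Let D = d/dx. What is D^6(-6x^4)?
0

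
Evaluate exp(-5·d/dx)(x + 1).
x - 4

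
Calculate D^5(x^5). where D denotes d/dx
120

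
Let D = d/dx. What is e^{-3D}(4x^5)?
4 x^{5} - 60 x^{4} + 360 x^{3} - 1080 x^{2} + 1620 x - 972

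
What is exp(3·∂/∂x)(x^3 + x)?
x^{3} + 9 x^{2} + 28 x + 30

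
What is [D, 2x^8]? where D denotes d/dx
16 x^{7}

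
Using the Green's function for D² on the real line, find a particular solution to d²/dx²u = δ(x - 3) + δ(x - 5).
\frac{|x - 3|}{2} + \frac{|x - 5|}{2}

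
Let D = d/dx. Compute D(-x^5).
- 5 x^{4}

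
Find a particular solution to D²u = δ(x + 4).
\frac{|x + 4|}{2}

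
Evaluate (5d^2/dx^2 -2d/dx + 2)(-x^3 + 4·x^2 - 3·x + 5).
- 2 x^{3} + 14 x^{2} - 52 x + 56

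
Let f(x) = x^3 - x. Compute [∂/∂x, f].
3 x^{2} - 1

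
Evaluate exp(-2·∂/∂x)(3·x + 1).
3 x - 5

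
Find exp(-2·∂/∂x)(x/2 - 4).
\frac{x}{2} - 5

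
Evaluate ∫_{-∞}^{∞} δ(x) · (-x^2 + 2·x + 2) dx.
2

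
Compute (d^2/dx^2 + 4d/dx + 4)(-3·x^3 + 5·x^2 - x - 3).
- 12 x^{3} - 16 x^{2} + 18 x - 6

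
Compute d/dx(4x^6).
24 x^{5}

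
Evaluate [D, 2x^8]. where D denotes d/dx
16 x^{7}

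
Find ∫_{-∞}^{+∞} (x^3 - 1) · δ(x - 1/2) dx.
- \frac{7}{8}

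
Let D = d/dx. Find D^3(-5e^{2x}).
- 40 e^{2 x}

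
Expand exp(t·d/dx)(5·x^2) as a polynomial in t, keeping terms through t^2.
5 t^{2} + 10 t x + 5 x^{2}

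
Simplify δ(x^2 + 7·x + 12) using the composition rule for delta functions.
\frac{\delta(x + 3) + \delta(x + 4)}{1}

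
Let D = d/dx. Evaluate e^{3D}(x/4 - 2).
\frac{x}{4} - \frac{5}{4}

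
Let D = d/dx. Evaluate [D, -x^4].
- 4 x^{3}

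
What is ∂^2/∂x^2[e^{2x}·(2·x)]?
8 \left(x + 1\right) e^{2 x}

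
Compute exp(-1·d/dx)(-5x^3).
- 5 x^{3} + 15 x^{2} - 15 x + 5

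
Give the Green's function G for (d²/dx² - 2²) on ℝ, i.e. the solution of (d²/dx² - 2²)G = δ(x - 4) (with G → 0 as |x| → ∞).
-\frac{e^{-2|x - 4|}}{4}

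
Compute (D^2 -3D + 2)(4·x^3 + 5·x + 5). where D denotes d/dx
8 x^{3} - 36 x^{2} + 34 x - 5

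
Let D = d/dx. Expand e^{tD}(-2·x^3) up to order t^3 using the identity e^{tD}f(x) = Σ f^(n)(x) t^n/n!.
- 2 t^{3} - 6 t^{2} x - 6 t x^{2} - 2 x^{3}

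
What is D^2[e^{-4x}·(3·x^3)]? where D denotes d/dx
6 x \left(8 x^{2} - 12 x + 3\right) e^{- 4 x}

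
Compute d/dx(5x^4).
20 x^{3}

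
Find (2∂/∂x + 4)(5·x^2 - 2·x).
20 x^{2} + 12 x - 4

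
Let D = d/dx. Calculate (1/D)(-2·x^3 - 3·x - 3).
- \frac{x^{4}}{2} - \frac{3 x^{2}}{2} - 3 x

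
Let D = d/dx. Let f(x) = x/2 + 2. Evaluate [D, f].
\frac{1}{2}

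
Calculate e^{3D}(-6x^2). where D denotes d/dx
- 6 x^{2} - 36 x - 54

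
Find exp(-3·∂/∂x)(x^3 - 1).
x^{3} - 9 x^{2} + 27 x - 28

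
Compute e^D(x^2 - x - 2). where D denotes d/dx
x^{2} + x - 2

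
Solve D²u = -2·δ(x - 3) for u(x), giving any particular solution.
-|x - 3|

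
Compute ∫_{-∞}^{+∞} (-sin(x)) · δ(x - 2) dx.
- \sin{\left(2 \right)}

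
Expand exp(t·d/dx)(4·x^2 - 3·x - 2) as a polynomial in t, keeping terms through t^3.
4 t^{2} + t \left(8 x - 3\right) + 4 x^{2} - 3 x - 2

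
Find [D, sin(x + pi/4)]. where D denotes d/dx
\cos{\left(x + \frac{\pi}{4} \right)}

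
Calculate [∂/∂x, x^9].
9 x^{8}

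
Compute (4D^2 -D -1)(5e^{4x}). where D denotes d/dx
295 e^{4 x}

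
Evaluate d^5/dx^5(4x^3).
0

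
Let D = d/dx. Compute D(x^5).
5 x^{4}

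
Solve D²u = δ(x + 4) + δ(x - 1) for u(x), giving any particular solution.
\frac{|x + 4|}{2} + \frac{|x - 1|}{2}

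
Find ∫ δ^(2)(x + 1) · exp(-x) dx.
e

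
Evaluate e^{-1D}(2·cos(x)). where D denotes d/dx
2 \cos{\left(x - 1 \right)}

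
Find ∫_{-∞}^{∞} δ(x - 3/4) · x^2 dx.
\frac{9}{16}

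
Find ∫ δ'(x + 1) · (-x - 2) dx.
1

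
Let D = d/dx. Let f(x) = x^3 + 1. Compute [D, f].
3 x^{2}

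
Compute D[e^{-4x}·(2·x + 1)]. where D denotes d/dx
2 \left(- 4 x - 1\right) e^{- 4 x}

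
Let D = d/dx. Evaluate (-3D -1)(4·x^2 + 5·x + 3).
- 4 x^{2} - 29 x - 18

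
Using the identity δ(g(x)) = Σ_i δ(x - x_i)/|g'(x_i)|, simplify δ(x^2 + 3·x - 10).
\frac{\delta(x - 2) + \delta(x + 5)}{7}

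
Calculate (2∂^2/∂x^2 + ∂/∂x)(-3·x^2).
- 6 x - 12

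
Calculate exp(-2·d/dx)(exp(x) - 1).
e^{x - 2} - 1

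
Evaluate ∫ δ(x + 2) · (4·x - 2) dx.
-10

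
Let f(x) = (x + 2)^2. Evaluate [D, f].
2 x + 4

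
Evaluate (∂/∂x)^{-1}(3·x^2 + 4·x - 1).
x^{3} + 2 x^{2} - x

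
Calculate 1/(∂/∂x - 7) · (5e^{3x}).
- \frac{5 e^{3 x}}{4}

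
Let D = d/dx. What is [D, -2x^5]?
- 10 x^{4}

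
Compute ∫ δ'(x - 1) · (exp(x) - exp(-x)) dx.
- 2 \cosh{\left(1 \right)}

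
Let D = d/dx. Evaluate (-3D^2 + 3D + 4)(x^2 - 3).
4 x^{2} + 6 x - 18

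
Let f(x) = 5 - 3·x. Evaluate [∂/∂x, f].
-3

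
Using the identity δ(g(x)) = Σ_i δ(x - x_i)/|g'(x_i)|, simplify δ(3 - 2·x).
\frac{\delta(x - 3/2)}{2}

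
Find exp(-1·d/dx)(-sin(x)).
- \sin{\left(x - 1 \right)}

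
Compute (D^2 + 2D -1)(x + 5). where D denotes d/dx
- x - 3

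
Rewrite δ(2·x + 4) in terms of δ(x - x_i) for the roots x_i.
\frac{\delta(x + 2)}{2}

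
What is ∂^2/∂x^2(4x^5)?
80 x^{3}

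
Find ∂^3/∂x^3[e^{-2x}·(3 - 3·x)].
12 \left(2 x - 5\right) e^{- 2 x}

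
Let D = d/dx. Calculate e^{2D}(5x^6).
5 x^{6} + 60 x^{5} + 300 x^{4} + 800 x^{3} + 1200 x^{2} + 960 x + 320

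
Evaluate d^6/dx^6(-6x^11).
- 1995840 x^{5}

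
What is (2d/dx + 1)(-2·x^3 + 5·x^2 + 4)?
- 2 x^{3} - 7 x^{2} + 20 x + 4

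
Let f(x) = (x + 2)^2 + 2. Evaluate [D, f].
2 x + 4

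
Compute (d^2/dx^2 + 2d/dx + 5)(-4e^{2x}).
- 52 e^{2 x}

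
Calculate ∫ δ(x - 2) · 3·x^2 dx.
12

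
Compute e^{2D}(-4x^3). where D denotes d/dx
- 4 x^{3} - 24 x^{2} - 48 x - 32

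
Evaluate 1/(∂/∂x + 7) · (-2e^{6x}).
- \frac{2 e^{6 x}}{13}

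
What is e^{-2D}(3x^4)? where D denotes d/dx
3 x^{4} - 24 x^{3} + 72 x^{2} - 96 x + 48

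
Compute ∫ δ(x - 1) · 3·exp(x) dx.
3 e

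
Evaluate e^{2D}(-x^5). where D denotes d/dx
- x^{5} - 10 x^{4} - 40 x^{3} - 80 x^{2} - 80 x - 32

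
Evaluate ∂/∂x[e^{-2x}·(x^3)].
x^{2} \left(3 - 2 x\right) e^{- 2 x}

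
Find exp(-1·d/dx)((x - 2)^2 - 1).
x^{2} - 6 x + 8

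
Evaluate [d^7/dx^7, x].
7\frac{d^{6}}{dx^{6}}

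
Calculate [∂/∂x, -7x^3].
- 21 x^{2}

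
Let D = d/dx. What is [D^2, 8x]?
16D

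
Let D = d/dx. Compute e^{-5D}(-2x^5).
- 2 x^{5} + 50 x^{4} - 500 x^{3} + 2500 x^{2} - 6250 x + 6250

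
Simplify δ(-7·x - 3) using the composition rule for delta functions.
\frac{\delta(x + 3/7)}{7}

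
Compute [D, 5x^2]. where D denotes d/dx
10 x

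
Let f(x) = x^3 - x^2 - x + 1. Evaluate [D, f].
3 x^{2} - 2 x - 1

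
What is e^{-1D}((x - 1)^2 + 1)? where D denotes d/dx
x^{2} - 4 x + 5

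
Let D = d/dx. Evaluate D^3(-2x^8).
- 672 x^{5}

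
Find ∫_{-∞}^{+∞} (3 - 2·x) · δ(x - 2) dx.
-1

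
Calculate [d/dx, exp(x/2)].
\frac{e^{\frac{x}{2}}}{2}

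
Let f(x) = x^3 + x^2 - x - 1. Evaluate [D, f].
3 x^{2} + 2 x - 1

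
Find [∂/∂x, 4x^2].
8 x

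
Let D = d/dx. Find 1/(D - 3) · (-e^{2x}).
e^{2 x}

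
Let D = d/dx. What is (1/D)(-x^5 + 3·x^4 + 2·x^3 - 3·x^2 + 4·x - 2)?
- \frac{x^{6}}{6} + \frac{3 x^{5}}{5} + \frac{x^{4}}{2} - x^{3} + 2 x^{2} - 2 x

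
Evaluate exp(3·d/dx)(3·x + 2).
3 x + 11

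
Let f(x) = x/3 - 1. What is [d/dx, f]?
\frac{1}{3}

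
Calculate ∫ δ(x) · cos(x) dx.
1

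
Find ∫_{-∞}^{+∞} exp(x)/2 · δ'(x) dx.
- \frac{1}{2}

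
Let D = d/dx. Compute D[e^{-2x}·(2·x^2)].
4 x \left(1 - x\right) e^{- 2 x}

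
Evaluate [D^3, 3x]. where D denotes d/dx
9D^{2}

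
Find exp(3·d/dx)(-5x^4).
- 5 x^{4} - 60 x^{3} - 270 x^{2} - 540 x - 405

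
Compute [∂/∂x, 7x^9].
63 x^{8}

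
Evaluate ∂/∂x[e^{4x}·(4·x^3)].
x^{2} \left(16 x + 12\right) e^{4 x}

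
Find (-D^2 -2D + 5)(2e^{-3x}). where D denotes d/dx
4 e^{- 3 x}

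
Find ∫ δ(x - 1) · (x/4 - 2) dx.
- \frac{7}{4}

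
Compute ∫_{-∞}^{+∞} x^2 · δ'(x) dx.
0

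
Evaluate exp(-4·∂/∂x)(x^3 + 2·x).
x^{3} - 12 x^{2} + 50 x - 72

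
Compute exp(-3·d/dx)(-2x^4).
- 2 x^{4} + 24 x^{3} - 108 x^{2} + 216 x - 162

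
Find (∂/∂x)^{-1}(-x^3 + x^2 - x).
- \frac{x^{4}}{4} + \frac{x^{3}}{3} - \frac{x^{2}}{2}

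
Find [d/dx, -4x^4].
- 16 x^{3}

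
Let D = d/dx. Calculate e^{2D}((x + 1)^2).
x^{2} + 6 x + 9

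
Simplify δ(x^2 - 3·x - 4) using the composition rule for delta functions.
\frac{\delta(x - 4) + \delta(x + 1)}{5}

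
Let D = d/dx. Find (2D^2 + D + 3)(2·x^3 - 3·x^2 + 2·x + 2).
6 x^{3} - 3 x^{2} + 24 x - 4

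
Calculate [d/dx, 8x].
8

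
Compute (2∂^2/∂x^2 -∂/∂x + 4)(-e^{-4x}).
- 40 e^{- 4 x}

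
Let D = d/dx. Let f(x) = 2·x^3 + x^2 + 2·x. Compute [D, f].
6 x^{2} + 2 x + 2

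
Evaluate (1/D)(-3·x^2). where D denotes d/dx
- x^{3}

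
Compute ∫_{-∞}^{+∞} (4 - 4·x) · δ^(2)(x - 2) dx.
0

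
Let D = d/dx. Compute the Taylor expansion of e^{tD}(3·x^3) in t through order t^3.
3 t^{3} + 9 t^{2} x + 9 t x^{2} + 3 x^{3}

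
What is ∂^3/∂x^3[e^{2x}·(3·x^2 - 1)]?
\left(24 x^{2} + 72 x + 28\right) e^{2 x}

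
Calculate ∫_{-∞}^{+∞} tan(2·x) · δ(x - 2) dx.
\tan{\left(4 \right)}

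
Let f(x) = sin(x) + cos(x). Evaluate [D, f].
- \sin{\left(x \right)} + \cos{\left(x \right)}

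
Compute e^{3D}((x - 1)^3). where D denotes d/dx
x^{3} + 6 x^{2} + 12 x + 8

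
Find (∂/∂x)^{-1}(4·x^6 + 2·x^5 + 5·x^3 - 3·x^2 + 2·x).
\frac{4 x^{7}}{7} + \frac{x^{6}}{3} + \frac{5 x^{4}}{4} - x^{3} + x^{2}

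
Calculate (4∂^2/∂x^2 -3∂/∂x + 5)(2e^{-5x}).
240 e^{- 5 x}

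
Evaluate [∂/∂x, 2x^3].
6 x^{2}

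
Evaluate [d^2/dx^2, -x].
-2\frac{d}{dx}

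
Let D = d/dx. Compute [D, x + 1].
1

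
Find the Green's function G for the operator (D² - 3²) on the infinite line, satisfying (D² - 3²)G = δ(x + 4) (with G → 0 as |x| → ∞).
-\frac{e^{-3|x + 4|}}{6}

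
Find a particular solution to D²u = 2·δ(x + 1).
|x + 1|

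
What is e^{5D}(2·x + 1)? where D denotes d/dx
2 x + 11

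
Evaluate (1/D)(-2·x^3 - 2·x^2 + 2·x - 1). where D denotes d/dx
- \frac{x^{4}}{2} - \frac{2 x^{3}}{3} + x^{2} - x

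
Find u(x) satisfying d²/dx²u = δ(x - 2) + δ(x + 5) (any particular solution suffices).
\frac{|x - 2|}{2} + \frac{|x + 5|}{2}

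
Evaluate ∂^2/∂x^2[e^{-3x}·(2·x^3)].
6 x \left(3 x^{2} - 6 x + 2\right) e^{- 3 x}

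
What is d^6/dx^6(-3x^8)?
- 60480 x^{2}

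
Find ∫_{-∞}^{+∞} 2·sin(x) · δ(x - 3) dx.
2 \sin{\left(3 \right)}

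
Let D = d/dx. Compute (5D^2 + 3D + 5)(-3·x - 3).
- 15 x - 24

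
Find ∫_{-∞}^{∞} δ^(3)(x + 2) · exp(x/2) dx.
- \frac{1}{8 e}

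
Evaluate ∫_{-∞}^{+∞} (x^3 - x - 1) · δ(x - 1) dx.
-1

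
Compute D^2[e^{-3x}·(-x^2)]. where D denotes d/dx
\left(- 9 x^{2} + 12 x - 2\right) e^{- 3 x}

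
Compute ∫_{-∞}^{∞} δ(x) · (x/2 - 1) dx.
-1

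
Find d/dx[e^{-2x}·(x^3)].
x^{2} \left(3 - 2 x\right) e^{- 2 x}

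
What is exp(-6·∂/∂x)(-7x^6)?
- 7 x^{6} + 252 x^{5} - 3780 x^{4} + 30240 x^{3} - 136080 x^{2} + 326592 x - 326592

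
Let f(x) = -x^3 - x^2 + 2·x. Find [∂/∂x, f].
- 3 x^{2} - 2 x + 2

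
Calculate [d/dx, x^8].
8 x^{7}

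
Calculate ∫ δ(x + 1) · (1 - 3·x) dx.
4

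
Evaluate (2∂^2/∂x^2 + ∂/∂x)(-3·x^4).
12 x^{2} \left(- x - 6\right)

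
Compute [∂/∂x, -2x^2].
- 4 x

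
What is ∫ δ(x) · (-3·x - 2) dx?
-2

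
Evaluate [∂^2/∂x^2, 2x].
4\frac{d}{dx}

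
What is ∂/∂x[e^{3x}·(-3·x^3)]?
9 x^{2} \left(- x - 1\right) e^{3 x}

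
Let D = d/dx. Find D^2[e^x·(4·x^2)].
4 \left(x^{2} + 4 x + 2\right) e^{x}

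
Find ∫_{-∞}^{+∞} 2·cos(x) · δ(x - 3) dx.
2 \cos{\left(3 \right)}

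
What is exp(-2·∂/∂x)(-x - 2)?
- x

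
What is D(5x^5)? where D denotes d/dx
25 x^{4}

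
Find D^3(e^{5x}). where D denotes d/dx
125 e^{5 x}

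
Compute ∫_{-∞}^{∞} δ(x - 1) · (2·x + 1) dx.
3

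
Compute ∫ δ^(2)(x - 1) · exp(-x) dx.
e^{-1}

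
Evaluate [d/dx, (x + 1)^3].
3 \left(x + 1\right)^{2}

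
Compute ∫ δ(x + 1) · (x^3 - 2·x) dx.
1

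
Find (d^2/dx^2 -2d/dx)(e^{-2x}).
8 e^{- 2 x}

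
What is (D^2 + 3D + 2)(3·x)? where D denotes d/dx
6 x + 9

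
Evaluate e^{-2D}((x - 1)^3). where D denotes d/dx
x^{3} - 9 x^{2} + 27 x - 27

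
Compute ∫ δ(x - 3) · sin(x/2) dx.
\sin{\left(\frac{3}{2} \right)}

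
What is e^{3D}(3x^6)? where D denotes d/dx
3 x^{6} + 54 x^{5} + 405 x^{4} + 1620 x^{3} + 3645 x^{2} + 4374 x + 2187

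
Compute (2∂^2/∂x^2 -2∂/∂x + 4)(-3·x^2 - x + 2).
- 12 x^{2} + 8 x - 2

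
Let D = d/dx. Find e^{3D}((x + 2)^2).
x^{2} + 10 x + 25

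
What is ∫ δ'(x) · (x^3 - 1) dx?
0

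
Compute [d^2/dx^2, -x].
-2\frac{d}{dx}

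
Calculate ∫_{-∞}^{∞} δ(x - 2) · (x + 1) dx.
3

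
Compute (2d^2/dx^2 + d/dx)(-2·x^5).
10 x^{3} \left(- x - 8\right)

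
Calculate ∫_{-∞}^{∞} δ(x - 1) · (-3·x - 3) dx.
-6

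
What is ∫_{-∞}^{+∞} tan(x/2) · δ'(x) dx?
- \frac{1}{2}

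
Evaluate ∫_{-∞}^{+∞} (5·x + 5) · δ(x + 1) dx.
0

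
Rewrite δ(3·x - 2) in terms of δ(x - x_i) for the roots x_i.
\frac{\delta(x - 2/3)}{3}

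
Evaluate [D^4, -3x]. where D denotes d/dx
-12D^{3}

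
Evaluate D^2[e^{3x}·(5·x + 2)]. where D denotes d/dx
\left(45 x + 48\right) e^{3 x}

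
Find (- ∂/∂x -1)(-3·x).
3 x + 3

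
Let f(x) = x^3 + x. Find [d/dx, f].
3 x^{2} + 1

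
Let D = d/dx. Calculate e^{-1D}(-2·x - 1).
1 - 2 x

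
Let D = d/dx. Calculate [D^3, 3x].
9D^{2}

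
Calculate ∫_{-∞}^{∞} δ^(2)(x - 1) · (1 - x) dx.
0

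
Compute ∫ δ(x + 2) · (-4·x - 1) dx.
7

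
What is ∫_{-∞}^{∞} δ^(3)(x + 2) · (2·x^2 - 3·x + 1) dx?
0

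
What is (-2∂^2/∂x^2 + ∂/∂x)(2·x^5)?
10 x^{3} \left(x - 8\right)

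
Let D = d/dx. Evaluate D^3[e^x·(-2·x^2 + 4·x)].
2 x \left(- x - 4\right) e^{x}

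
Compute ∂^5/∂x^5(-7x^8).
- 47040 x^{3}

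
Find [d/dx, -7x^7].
- 49 x^{6}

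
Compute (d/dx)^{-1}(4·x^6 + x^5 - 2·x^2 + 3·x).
\frac{4 x^{7}}{7} + \frac{x^{6}}{6} - \frac{2 x^{3}}{3} + \frac{3 x^{2}}{2}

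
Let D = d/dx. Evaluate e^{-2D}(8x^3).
8 x^{3} - 48 x^{2} + 96 x - 64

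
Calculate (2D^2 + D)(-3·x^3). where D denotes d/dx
9 x \left(- x - 4\right)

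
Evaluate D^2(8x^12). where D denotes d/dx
1056 x^{10}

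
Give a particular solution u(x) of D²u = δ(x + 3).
\frac{|x + 3|}{2}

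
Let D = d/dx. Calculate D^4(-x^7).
- 840 x^{3}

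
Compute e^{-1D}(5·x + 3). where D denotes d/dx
5 x - 2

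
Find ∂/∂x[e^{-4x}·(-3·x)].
3 \left(4 x - 1\right) e^{- 4 x}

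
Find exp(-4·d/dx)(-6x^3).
- 6 x^{3} + 72 x^{2} - 288 x + 384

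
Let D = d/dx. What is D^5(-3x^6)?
- 2160 x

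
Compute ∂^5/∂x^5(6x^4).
0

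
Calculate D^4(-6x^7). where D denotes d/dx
- 5040 x^{3}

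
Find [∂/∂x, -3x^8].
- 24 x^{7}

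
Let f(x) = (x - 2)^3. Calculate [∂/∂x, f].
3 \left(x - 2\right)^{2}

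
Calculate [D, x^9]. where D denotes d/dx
9 x^{8}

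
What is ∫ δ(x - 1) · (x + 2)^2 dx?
9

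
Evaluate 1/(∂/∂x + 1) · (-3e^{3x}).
- \frac{3 e^{3 x}}{4}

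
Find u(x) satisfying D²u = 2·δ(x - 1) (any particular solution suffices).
|x - 1|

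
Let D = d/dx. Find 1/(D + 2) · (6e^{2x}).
\frac{3 e^{2 x}}{2}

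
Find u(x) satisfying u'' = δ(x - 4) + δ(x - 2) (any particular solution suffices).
\frac{|x - 4|}{2} + \frac{|x - 2|}{2}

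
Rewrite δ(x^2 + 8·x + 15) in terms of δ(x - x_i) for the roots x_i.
\frac{\delta(x + 3) + \delta(x + 5)}{2}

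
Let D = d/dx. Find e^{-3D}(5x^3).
5 x^{3} - 45 x^{2} + 135 x - 135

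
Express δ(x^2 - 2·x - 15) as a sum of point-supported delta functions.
\frac{\delta(x + 3) + \delta(x - 5)}{8}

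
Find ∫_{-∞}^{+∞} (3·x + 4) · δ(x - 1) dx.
7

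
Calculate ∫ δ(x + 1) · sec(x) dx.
\sec{\left(1 \right)}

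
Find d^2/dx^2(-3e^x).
- 3 e^{x}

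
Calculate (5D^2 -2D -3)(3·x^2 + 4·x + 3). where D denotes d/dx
- 9 x^{2} - 24 x + 13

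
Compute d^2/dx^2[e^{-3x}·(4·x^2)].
4 \left(9 x^{2} - 12 x + 2\right) e^{- 3 x}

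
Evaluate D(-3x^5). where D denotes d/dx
- 15 x^{4}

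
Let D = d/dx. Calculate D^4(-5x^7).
- 4200 x^{3}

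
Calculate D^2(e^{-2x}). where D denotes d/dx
4 e^{- 2 x}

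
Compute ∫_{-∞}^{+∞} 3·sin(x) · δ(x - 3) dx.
3 \sin{\left(3 \right)}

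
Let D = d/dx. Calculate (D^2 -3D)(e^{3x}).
0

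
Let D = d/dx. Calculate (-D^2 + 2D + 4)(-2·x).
- 8 x - 4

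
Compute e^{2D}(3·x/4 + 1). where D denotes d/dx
\frac{3 x}{4} + \frac{5}{2}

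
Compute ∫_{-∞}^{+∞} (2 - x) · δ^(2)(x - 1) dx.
0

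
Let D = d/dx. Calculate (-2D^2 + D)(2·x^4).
8 x^{2} \left(x - 6\right)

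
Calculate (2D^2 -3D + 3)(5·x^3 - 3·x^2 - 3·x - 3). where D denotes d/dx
15 x^{3} - 54 x^{2} + 69 x - 12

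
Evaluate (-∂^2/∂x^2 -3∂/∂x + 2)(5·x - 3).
10 x - 21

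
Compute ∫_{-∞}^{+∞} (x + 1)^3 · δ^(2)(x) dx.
6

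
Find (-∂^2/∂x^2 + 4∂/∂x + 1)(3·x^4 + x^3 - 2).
3 x^{4} + 49 x^{3} - 24 x^{2} - 6 x - 2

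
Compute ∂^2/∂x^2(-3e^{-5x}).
- 75 e^{- 5 x}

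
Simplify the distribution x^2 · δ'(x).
0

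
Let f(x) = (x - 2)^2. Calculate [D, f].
2 x - 4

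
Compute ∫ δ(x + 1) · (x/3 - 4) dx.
- \frac{13}{3}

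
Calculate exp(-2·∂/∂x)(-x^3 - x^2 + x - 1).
- x^{3} + 5 x^{2} - 7 x + 1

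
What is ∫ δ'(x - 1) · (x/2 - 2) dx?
- \frac{1}{2}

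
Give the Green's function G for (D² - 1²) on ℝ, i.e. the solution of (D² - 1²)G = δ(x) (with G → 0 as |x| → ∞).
-\frac{e^{-|x|}}{2}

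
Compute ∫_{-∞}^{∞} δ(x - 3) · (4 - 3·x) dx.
-5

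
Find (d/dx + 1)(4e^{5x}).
24 e^{5 x}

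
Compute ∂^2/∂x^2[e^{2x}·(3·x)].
12 \left(x + 1\right) e^{2 x}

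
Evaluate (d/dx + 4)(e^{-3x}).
e^{- 3 x}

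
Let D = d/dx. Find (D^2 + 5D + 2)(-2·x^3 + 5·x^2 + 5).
- 4 x^{3} - 20 x^{2} + 38 x + 20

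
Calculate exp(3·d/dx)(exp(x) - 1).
e^{x + 3} - 1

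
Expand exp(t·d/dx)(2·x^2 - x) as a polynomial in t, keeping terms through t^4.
2 t^{2} + t \left(4 x - 1\right) + 2 x^{2} - x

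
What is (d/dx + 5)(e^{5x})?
10 e^{5 x}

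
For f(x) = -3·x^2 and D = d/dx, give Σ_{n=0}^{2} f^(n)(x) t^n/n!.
- 3 t^{2} - 6 t x - 3 x^{2}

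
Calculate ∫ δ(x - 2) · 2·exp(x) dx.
2 e^{2}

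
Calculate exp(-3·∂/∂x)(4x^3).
4 x^{3} - 36 x^{2} + 108 x - 108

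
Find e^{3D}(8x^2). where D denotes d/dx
8 x^{2} + 48 x + 72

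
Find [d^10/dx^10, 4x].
40\frac{d^{9}}{dx^{9}}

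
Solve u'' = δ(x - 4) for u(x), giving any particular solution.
\frac{|x - 4|}{2}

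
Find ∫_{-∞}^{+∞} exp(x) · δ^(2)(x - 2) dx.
e^{2}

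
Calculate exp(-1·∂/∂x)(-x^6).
- x^{6} + 6 x^{5} - 15 x^{4} + 20 x^{3} - 15 x^{2} + 6 x - 1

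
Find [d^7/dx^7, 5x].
35\frac{d^{6}}{dx^{6}}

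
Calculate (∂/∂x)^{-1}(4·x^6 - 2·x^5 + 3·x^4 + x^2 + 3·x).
\frac{4 x^{7}}{7} - \frac{x^{6}}{3} + \frac{3 x^{5}}{5} + \frac{x^{3}}{3} + \frac{3 x^{2}}{2}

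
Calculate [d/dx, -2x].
-2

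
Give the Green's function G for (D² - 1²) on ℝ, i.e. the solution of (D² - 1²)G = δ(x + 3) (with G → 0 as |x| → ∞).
-\frac{e^{-|x + 3|}}{2}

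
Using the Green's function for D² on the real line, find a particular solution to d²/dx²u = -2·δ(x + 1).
-|x + 1|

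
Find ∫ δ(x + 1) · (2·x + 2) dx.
0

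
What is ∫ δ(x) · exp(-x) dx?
1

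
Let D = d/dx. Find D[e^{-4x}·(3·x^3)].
x^{2} \left(9 - 12 x\right) e^{- 4 x}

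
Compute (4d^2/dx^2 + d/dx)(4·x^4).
16 x^{2} \left(x + 12\right)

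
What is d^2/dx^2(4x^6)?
120 x^{4}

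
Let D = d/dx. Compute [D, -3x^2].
- 6 x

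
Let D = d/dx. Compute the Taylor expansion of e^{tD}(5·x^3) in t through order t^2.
5 x \left(3 t^{2} + 3 t x + x^{2}\right)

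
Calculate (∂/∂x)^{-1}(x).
\frac{x^{2}}{2}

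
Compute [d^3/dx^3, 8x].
24\frac{d^{2}}{dx^{2}}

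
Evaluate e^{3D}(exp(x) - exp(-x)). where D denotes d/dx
2 \sinh{\left(x + 3 \right)}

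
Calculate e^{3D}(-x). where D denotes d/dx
- x - 3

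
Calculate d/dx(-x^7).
- 7 x^{6}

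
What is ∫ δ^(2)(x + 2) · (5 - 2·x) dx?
0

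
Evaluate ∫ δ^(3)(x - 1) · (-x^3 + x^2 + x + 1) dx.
6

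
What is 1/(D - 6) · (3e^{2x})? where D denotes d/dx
- \frac{3 e^{2 x}}{4}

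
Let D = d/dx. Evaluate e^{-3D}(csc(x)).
\csc{\left(x - 3 \right)}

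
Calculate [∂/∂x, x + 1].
1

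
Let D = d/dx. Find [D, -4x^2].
- 8 x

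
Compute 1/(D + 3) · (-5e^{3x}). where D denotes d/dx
- \frac{5 e^{3 x}}{6}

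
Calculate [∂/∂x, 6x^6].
36 x^{5}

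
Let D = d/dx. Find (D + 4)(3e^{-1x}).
9 e^{- x}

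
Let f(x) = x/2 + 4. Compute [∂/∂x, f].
\frac{1}{2}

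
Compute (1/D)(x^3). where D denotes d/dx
\frac{x^{4}}{4}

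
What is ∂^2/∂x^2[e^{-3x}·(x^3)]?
3 x \left(3 x^{2} - 6 x + 2\right) e^{- 3 x}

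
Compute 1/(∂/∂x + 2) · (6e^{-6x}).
- \frac{3 e^{- 6 x}}{2}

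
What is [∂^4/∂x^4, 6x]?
24\frac{d^{3}}{dx^{3}}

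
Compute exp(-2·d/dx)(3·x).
3 x - 6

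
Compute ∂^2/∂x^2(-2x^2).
-4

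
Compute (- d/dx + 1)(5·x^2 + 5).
5 x^{2} - 10 x + 5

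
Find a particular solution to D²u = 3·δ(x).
\frac{3|x|}{2}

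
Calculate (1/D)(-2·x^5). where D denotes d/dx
- \frac{x^{6}}{3}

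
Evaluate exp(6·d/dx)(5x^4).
5 x^{4} + 120 x^{3} + 1080 x^{2} + 4320 x + 6480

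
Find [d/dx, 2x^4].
8 x^{3}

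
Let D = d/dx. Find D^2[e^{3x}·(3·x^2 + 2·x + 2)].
\left(27 x^{2} + 54 x + 36\right) e^{3 x}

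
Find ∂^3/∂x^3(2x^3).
12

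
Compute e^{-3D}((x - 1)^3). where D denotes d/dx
x^{3} - 12 x^{2} + 48 x - 64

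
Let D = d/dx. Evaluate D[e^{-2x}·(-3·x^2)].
6 x \left(x - 1\right) e^{- 2 x}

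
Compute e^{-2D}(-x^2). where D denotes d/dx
- x^{2} + 4 x - 4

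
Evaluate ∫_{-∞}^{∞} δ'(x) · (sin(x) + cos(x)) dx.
-1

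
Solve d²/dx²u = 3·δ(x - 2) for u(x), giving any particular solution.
\frac{3|x - 2|}{2}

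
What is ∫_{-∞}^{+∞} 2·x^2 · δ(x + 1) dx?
2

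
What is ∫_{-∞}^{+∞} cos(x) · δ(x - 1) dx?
\cos{\left(1 \right)}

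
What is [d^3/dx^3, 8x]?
24\frac{d^{2}}{dx^{2}}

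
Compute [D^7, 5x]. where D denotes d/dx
35D^{6}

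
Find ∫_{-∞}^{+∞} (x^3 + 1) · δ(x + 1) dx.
0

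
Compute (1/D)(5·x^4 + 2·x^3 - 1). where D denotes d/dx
x^{5} + \frac{x^{4}}{2} - x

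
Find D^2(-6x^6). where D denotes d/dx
- 180 x^{4}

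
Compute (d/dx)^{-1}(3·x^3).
\frac{3 x^{4}}{4}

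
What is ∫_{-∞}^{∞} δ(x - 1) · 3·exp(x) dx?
3 e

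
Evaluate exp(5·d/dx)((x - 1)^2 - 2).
x^{2} + 8 x + 14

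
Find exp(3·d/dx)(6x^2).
6 x^{2} + 36 x + 54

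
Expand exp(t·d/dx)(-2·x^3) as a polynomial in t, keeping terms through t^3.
- 2 t^{3} - 6 t^{2} x - 6 t x^{2} - 2 x^{3}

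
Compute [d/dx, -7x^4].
- 28 x^{3}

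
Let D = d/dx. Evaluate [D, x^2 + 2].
2 x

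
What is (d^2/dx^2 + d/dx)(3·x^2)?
6 x + 6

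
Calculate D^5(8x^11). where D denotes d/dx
443520 x^{6}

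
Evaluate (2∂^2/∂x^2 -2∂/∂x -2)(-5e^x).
10 e^{x}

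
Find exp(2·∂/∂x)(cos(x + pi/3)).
\cos{\left(x + \frac{\pi}{3} + 2 \right)}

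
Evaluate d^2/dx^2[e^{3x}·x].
\left(9 x + 6\right) e^{3 x}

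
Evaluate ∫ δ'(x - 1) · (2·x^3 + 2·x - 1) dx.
-8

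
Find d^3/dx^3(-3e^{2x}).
- 24 e^{2 x}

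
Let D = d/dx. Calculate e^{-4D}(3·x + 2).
3 x - 10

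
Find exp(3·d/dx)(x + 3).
x + 6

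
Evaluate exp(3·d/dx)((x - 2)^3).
x^{3} + 3 x^{2} + 3 x + 1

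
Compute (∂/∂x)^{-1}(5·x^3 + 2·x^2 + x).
\frac{5 x^{4}}{4} + \frac{2 x^{3}}{3} + \frac{x^{2}}{2}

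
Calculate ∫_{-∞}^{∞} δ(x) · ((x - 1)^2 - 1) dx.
0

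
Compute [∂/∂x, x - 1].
1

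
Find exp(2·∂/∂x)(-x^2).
- x^{2} - 4 x - 4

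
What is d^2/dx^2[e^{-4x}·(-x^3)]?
2 x \left(- 8 x^{2} + 12 x - 3\right) e^{- 4 x}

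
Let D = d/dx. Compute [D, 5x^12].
60 x^{11}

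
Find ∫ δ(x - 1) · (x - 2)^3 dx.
-1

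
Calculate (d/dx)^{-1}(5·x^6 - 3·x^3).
\frac{5 x^{7}}{7} - \frac{3 x^{4}}{4}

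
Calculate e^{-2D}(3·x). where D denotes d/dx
3 x - 6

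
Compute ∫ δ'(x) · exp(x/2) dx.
- \frac{1}{2}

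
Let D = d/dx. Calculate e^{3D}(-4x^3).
- 4 x^{3} - 36 x^{2} - 108 x - 108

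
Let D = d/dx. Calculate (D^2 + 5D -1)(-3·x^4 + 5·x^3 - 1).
3 x^{4} - 65 x^{3} + 39 x^{2} + 30 x + 1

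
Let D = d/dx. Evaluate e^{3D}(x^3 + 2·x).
x^{3} + 9 x^{2} + 29 x + 33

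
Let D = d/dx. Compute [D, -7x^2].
- 14 x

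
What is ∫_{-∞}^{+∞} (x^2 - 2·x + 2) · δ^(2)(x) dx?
2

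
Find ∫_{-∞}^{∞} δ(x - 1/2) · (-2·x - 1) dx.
-2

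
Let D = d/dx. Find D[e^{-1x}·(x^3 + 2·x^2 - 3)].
\left(- x^{3} + x^{2} + 4 x + 3\right) e^{- x}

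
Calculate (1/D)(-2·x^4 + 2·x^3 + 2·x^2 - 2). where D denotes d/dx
- \frac{2 x^{5}}{5} + \frac{x^{4}}{2} + \frac{2 x^{3}}{3} - 2 x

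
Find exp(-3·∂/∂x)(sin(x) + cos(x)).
\sqrt{2} \cos{\left(- x + \frac{\pi}{4} + 3 \right)}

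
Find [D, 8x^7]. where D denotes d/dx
56 x^{6}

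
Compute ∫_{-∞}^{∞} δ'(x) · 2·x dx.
-2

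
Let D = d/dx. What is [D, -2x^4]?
- 8 x^{3}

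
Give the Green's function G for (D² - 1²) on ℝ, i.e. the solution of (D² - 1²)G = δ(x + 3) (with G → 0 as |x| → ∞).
-\frac{e^{-|x + 3|}}{2}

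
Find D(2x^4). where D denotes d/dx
8 x^{3}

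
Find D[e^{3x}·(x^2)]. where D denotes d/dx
x \left(3 x + 2\right) e^{3 x}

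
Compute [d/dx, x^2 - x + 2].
2 x - 1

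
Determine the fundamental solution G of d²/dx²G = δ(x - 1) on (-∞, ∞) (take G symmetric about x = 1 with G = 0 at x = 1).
\frac{|x - 1|}{2}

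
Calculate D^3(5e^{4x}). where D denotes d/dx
320 e^{4 x}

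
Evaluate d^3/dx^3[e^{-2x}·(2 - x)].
4 \left(2 x - 7\right) e^{- 2 x}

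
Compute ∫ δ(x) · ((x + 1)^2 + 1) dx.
2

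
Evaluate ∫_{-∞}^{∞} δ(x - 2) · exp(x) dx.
e^{2}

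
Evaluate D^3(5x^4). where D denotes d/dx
120 x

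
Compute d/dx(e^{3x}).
3 e^{3 x}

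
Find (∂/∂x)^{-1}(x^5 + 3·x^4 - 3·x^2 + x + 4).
\frac{x^{6}}{6} + \frac{3 x^{5}}{5} - x^{3} + \frac{x^{2}}{2} + 4 x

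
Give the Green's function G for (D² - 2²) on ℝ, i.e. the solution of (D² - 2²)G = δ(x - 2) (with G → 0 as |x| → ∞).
-\frac{e^{-2|x - 2|}}{4}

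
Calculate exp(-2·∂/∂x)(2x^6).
2 x^{6} - 24 x^{5} + 120 x^{4} - 320 x^{3} + 480 x^{2} - 384 x + 128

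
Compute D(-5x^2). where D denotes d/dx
- 10 x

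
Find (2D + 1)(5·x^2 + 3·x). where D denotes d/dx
5 x^{2} + 23 x + 6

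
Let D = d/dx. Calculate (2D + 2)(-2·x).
- 4 x - 4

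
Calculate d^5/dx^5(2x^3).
0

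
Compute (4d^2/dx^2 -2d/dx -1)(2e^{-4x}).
142 e^{- 4 x}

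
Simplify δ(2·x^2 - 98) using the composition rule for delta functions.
\frac{\delta(x - 7) + \delta(x + 7)}{28}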